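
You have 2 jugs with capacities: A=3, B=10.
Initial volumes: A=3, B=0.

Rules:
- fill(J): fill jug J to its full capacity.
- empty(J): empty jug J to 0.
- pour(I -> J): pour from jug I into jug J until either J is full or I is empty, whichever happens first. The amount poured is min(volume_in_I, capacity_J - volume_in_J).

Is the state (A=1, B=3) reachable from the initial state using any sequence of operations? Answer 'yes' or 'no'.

BFS explored all 26 reachable states.
Reachable set includes: (0,0), (0,1), (0,2), (0,3), (0,4), (0,5), (0,6), (0,7), (0,8), (0,9), (0,10), (1,0) ...
Target (A=1, B=3) not in reachable set → no.

Answer: no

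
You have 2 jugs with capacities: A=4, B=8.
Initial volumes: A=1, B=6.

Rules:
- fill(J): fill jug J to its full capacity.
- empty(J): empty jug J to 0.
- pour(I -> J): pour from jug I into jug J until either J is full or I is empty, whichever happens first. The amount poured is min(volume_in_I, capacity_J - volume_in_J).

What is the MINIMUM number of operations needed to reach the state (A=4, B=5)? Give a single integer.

Answer: 2

Derivation:
BFS from (A=1, B=6). One shortest path:
  1. fill(B) -> (A=1 B=8)
  2. pour(B -> A) -> (A=4 B=5)
Reached target in 2 moves.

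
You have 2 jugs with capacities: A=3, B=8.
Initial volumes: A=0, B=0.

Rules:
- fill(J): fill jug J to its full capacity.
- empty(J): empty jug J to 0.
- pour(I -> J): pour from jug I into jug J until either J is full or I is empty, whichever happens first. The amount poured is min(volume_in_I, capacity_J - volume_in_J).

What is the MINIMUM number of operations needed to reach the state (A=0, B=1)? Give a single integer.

Answer: 8

Derivation:
BFS from (A=0, B=0). One shortest path:
  1. fill(A) -> (A=3 B=0)
  2. pour(A -> B) -> (A=0 B=3)
  3. fill(A) -> (A=3 B=3)
  4. pour(A -> B) -> (A=0 B=6)
  5. fill(A) -> (A=3 B=6)
  6. pour(A -> B) -> (A=1 B=8)
  7. empty(B) -> (A=1 B=0)
  8. pour(A -> B) -> (A=0 B=1)
Reached target in 8 moves.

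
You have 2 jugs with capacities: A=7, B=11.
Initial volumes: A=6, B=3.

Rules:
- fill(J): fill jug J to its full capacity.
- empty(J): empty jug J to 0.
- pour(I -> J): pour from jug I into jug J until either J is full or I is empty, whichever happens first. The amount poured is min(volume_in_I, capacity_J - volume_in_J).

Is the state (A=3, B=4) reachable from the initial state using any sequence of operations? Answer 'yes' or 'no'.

Answer: no

Derivation:
BFS explored all 37 reachable states.
Reachable set includes: (0,0), (0,1), (0,2), (0,3), (0,4), (0,5), (0,6), (0,7), (0,8), (0,9), (0,10), (0,11) ...
Target (A=3, B=4) not in reachable set → no.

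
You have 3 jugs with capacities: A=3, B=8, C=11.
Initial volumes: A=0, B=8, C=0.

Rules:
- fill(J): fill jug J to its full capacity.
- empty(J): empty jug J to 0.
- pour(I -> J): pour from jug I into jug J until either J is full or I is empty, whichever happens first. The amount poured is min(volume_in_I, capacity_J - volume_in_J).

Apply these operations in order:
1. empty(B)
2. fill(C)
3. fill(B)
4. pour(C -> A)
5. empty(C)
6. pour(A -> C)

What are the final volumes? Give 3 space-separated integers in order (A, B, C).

Answer: 0 8 3

Derivation:
Step 1: empty(B) -> (A=0 B=0 C=0)
Step 2: fill(C) -> (A=0 B=0 C=11)
Step 3: fill(B) -> (A=0 B=8 C=11)
Step 4: pour(C -> A) -> (A=3 B=8 C=8)
Step 5: empty(C) -> (A=3 B=8 C=0)
Step 6: pour(A -> C) -> (A=0 B=8 C=3)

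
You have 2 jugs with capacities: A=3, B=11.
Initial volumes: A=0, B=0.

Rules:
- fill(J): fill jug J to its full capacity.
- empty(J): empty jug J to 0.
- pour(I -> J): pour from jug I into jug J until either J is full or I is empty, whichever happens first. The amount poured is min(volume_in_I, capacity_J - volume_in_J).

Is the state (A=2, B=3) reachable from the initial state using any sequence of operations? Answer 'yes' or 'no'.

Answer: no

Derivation:
BFS explored all 28 reachable states.
Reachable set includes: (0,0), (0,1), (0,2), (0,3), (0,4), (0,5), (0,6), (0,7), (0,8), (0,9), (0,10), (0,11) ...
Target (A=2, B=3) not in reachable set → no.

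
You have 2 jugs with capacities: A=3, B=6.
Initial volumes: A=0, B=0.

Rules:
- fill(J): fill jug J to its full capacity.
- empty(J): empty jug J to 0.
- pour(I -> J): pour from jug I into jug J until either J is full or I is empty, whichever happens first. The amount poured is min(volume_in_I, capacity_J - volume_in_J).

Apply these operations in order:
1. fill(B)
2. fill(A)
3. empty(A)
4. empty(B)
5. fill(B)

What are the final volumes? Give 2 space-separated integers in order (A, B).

Step 1: fill(B) -> (A=0 B=6)
Step 2: fill(A) -> (A=3 B=6)
Step 3: empty(A) -> (A=0 B=6)
Step 4: empty(B) -> (A=0 B=0)
Step 5: fill(B) -> (A=0 B=6)

Answer: 0 6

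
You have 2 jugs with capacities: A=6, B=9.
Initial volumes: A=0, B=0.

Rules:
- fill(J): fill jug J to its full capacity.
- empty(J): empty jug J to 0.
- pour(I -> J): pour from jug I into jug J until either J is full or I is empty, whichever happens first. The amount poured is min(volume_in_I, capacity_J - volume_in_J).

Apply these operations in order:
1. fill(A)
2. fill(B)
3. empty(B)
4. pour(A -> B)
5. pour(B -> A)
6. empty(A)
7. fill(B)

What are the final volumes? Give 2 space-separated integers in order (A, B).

Answer: 0 9

Derivation:
Step 1: fill(A) -> (A=6 B=0)
Step 2: fill(B) -> (A=6 B=9)
Step 3: empty(B) -> (A=6 B=0)
Step 4: pour(A -> B) -> (A=0 B=6)
Step 5: pour(B -> A) -> (A=6 B=0)
Step 6: empty(A) -> (A=0 B=0)
Step 7: fill(B) -> (A=0 B=9)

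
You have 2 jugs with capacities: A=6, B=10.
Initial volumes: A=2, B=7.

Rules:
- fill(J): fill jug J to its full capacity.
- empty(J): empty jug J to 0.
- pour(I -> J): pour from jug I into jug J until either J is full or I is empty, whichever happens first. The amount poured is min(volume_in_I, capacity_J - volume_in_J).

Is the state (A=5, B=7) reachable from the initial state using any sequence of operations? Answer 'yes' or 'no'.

Answer: no

Derivation:
BFS explored all 33 reachable states.
Reachable set includes: (0,0), (0,1), (0,2), (0,3), (0,4), (0,5), (0,6), (0,7), (0,8), (0,9), (0,10), (1,0) ...
Target (A=5, B=7) not in reachable set → no.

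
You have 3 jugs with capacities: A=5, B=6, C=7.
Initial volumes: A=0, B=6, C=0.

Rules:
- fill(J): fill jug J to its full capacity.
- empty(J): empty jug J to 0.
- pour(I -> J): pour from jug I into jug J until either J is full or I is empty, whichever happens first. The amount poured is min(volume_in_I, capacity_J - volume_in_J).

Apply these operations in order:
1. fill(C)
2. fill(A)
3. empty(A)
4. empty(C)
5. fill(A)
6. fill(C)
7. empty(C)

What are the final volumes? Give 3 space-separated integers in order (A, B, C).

Step 1: fill(C) -> (A=0 B=6 C=7)
Step 2: fill(A) -> (A=5 B=6 C=7)
Step 3: empty(A) -> (A=0 B=6 C=7)
Step 4: empty(C) -> (A=0 B=6 C=0)
Step 5: fill(A) -> (A=5 B=6 C=0)
Step 6: fill(C) -> (A=5 B=6 C=7)
Step 7: empty(C) -> (A=5 B=6 C=0)

Answer: 5 6 0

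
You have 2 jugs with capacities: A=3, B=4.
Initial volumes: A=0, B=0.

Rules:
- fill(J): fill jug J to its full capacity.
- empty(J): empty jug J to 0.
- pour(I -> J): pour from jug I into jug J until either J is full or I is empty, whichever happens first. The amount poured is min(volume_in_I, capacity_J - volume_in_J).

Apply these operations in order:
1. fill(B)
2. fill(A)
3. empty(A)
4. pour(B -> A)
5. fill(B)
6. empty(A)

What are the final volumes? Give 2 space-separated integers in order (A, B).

Answer: 0 4

Derivation:
Step 1: fill(B) -> (A=0 B=4)
Step 2: fill(A) -> (A=3 B=4)
Step 3: empty(A) -> (A=0 B=4)
Step 4: pour(B -> A) -> (A=3 B=1)
Step 5: fill(B) -> (A=3 B=4)
Step 6: empty(A) -> (A=0 B=4)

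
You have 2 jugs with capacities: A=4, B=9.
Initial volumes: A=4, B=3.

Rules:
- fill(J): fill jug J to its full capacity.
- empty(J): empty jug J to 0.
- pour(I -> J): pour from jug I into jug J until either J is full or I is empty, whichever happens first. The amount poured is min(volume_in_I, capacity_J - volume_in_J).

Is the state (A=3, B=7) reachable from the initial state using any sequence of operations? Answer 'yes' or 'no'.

BFS explored all 26 reachable states.
Reachable set includes: (0,0), (0,1), (0,2), (0,3), (0,4), (0,5), (0,6), (0,7), (0,8), (0,9), (1,0), (1,9) ...
Target (A=3, B=7) not in reachable set → no.

Answer: no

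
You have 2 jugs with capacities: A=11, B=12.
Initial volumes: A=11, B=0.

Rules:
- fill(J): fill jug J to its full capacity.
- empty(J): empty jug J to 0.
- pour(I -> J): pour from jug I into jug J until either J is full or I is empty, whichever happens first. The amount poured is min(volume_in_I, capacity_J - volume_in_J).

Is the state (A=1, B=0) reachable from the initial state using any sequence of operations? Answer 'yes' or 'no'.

Answer: yes

Derivation:
BFS from (A=11, B=0):
  1. empty(A) -> (A=0 B=0)
  2. fill(B) -> (A=0 B=12)
  3. pour(B -> A) -> (A=11 B=1)
  4. empty(A) -> (A=0 B=1)
  5. pour(B -> A) -> (A=1 B=0)
Target reached → yes.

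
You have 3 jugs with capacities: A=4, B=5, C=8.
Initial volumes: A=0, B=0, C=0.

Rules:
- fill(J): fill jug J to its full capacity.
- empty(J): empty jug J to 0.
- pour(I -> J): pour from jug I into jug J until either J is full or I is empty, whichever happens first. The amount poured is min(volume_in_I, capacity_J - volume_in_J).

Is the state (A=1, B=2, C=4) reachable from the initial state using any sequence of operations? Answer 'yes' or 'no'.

BFS explored all 186 reachable states.
Reachable set includes: (0,0,0), (0,0,1), (0,0,2), (0,0,3), (0,0,4), (0,0,5), (0,0,6), (0,0,7), (0,0,8), (0,1,0), (0,1,1), (0,1,2) ...
Target (A=1, B=2, C=4) not in reachable set → no.

Answer: no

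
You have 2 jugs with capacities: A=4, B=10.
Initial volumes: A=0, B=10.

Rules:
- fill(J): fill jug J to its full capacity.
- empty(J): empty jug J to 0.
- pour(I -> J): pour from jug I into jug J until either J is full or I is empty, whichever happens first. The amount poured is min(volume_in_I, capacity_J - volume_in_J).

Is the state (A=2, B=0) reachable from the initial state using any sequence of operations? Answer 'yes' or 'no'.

BFS from (A=0, B=10):
  1. pour(B -> A) -> (A=4 B=6)
  2. empty(A) -> (A=0 B=6)
  3. pour(B -> A) -> (A=4 B=2)
  4. empty(A) -> (A=0 B=2)
  5. pour(B -> A) -> (A=2 B=0)
Target reached → yes.

Answer: yes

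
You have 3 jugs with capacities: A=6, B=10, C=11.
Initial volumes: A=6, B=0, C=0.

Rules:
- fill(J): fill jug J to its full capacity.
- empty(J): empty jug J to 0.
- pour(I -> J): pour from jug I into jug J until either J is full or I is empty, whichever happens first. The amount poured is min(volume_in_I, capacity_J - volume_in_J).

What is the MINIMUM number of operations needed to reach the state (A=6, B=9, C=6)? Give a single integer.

BFS from (A=6, B=0, C=0). One shortest path:
  1. fill(B) -> (A=6 B=10 C=0)
  2. pour(B -> C) -> (A=6 B=0 C=10)
  3. fill(B) -> (A=6 B=10 C=10)
  4. pour(B -> C) -> (A=6 B=9 C=11)
  5. empty(C) -> (A=6 B=9 C=0)
  6. pour(A -> C) -> (A=0 B=9 C=6)
  7. fill(A) -> (A=6 B=9 C=6)
Reached target in 7 moves.

Answer: 7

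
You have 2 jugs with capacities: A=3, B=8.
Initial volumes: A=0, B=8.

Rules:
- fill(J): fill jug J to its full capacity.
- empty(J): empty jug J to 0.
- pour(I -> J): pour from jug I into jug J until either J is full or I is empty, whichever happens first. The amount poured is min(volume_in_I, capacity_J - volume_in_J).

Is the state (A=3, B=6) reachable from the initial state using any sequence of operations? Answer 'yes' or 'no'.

BFS from (A=0, B=8):
  1. fill(A) -> (A=3 B=8)
  2. empty(B) -> (A=3 B=0)
  3. pour(A -> B) -> (A=0 B=3)
  4. fill(A) -> (A=3 B=3)
  5. pour(A -> B) -> (A=0 B=6)
  6. fill(A) -> (A=3 B=6)
Target reached → yes.

Answer: yes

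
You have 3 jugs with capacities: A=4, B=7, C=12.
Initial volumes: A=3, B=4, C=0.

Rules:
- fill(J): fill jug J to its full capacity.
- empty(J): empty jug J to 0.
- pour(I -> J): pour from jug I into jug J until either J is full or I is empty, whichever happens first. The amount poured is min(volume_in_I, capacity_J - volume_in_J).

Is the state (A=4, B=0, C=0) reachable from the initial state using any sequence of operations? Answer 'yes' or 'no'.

BFS from (A=3, B=4, C=0):
  1. fill(A) -> (A=4 B=4 C=0)
  2. empty(B) -> (A=4 B=0 C=0)
Target reached → yes.

Answer: yes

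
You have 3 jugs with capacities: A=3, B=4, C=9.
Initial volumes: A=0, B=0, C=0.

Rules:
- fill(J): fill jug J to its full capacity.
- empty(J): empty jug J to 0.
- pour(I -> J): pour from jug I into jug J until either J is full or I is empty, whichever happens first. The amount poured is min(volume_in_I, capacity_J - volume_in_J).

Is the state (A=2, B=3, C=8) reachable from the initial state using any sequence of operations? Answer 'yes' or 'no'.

BFS explored all 152 reachable states.
Reachable set includes: (0,0,0), (0,0,1), (0,0,2), (0,0,3), (0,0,4), (0,0,5), (0,0,6), (0,0,7), (0,0,8), (0,0,9), (0,1,0), (0,1,1) ...
Target (A=2, B=3, C=8) not in reachable set → no.

Answer: no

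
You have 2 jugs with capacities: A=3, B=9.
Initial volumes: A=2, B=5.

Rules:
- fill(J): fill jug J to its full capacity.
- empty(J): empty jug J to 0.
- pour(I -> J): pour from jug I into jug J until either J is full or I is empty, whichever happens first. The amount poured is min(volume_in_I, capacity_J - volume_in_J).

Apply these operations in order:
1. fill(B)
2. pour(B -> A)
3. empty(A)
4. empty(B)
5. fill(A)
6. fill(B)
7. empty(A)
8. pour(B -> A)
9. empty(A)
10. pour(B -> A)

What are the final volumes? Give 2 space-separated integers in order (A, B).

Answer: 3 3

Derivation:
Step 1: fill(B) -> (A=2 B=9)
Step 2: pour(B -> A) -> (A=3 B=8)
Step 3: empty(A) -> (A=0 B=8)
Step 4: empty(B) -> (A=0 B=0)
Step 5: fill(A) -> (A=3 B=0)
Step 6: fill(B) -> (A=3 B=9)
Step 7: empty(A) -> (A=0 B=9)
Step 8: pour(B -> A) -> (A=3 B=6)
Step 9: empty(A) -> (A=0 B=6)
Step 10: pour(B -> A) -> (A=3 B=3)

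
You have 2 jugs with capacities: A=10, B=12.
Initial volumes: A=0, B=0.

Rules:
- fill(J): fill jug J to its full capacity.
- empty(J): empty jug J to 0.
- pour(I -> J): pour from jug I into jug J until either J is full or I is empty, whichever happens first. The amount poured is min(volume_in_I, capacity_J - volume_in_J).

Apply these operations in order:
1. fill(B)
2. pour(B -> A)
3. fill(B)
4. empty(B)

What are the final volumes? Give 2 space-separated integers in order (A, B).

Answer: 10 0

Derivation:
Step 1: fill(B) -> (A=0 B=12)
Step 2: pour(B -> A) -> (A=10 B=2)
Step 3: fill(B) -> (A=10 B=12)
Step 4: empty(B) -> (A=10 B=0)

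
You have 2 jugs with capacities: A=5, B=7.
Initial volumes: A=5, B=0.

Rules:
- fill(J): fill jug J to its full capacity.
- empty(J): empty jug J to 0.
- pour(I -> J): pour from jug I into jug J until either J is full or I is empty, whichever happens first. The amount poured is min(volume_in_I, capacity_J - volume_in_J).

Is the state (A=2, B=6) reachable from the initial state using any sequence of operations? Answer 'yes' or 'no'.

Answer: no

Derivation:
BFS explored all 24 reachable states.
Reachable set includes: (0,0), (0,1), (0,2), (0,3), (0,4), (0,5), (0,6), (0,7), (1,0), (1,7), (2,0), (2,7) ...
Target (A=2, B=6) not in reachable set → no.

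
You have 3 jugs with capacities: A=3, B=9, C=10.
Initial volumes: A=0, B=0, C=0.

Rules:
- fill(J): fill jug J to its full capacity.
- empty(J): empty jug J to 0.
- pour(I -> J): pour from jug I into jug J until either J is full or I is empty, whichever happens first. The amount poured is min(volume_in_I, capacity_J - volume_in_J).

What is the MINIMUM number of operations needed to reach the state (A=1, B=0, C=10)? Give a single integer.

BFS from (A=0, B=0, C=0). One shortest path:
  1. fill(C) -> (A=0 B=0 C=10)
  2. pour(C -> B) -> (A=0 B=9 C=1)
  3. empty(B) -> (A=0 B=0 C=1)
  4. pour(C -> A) -> (A=1 B=0 C=0)
  5. fill(C) -> (A=1 B=0 C=10)
Reached target in 5 moves.

Answer: 5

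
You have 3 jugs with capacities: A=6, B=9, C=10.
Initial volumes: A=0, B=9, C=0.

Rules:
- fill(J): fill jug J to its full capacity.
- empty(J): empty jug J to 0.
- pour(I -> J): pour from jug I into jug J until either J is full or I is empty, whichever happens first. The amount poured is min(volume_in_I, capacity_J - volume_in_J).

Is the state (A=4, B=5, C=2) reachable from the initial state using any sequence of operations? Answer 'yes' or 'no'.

Answer: no

Derivation:
BFS explored all 410 reachable states.
Reachable set includes: (0,0,0), (0,0,1), (0,0,2), (0,0,3), (0,0,4), (0,0,5), (0,0,6), (0,0,7), (0,0,8), (0,0,9), (0,0,10), (0,1,0) ...
Target (A=4, B=5, C=2) not in reachable set → no.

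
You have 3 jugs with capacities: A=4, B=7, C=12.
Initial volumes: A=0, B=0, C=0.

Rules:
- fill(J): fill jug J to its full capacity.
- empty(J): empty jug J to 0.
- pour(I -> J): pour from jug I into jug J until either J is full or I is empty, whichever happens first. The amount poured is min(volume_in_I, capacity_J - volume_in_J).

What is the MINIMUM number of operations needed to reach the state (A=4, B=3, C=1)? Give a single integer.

Answer: 5

Derivation:
BFS from (A=0, B=0, C=0). One shortest path:
  1. fill(C) -> (A=0 B=0 C=12)
  2. pour(C -> A) -> (A=4 B=0 C=8)
  3. empty(A) -> (A=0 B=0 C=8)
  4. pour(C -> B) -> (A=0 B=7 C=1)
  5. pour(B -> A) -> (A=4 B=3 C=1)
Reached target in 5 moves.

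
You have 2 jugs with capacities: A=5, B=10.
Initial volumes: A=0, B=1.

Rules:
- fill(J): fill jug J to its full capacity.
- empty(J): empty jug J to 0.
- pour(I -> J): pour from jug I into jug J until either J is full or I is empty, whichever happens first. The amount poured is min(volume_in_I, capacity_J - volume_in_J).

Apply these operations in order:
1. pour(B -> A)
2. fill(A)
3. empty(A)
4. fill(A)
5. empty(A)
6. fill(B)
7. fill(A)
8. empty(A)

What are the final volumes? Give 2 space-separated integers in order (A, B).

Step 1: pour(B -> A) -> (A=1 B=0)
Step 2: fill(A) -> (A=5 B=0)
Step 3: empty(A) -> (A=0 B=0)
Step 4: fill(A) -> (A=5 B=0)
Step 5: empty(A) -> (A=0 B=0)
Step 6: fill(B) -> (A=0 B=10)
Step 7: fill(A) -> (A=5 B=10)
Step 8: empty(A) -> (A=0 B=10)

Answer: 0 10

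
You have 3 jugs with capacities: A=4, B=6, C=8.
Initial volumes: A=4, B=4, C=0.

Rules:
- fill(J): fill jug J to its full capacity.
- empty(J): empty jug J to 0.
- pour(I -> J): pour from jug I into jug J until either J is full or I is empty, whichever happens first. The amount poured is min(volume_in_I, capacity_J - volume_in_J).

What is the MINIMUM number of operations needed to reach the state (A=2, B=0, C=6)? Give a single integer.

BFS from (A=4, B=4, C=0). One shortest path:
  1. pour(A -> B) -> (A=2 B=6 C=0)
  2. pour(B -> C) -> (A=2 B=0 C=6)
Reached target in 2 moves.

Answer: 2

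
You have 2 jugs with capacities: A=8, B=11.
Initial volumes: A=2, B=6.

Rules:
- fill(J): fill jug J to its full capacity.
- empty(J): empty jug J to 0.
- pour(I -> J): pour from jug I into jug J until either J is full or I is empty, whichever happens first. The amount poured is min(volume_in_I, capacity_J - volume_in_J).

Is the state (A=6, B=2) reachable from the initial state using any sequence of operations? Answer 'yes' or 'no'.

BFS explored all 39 reachable states.
Reachable set includes: (0,0), (0,1), (0,2), (0,3), (0,4), (0,5), (0,6), (0,7), (0,8), (0,9), (0,10), (0,11) ...
Target (A=6, B=2) not in reachable set → no.

Answer: no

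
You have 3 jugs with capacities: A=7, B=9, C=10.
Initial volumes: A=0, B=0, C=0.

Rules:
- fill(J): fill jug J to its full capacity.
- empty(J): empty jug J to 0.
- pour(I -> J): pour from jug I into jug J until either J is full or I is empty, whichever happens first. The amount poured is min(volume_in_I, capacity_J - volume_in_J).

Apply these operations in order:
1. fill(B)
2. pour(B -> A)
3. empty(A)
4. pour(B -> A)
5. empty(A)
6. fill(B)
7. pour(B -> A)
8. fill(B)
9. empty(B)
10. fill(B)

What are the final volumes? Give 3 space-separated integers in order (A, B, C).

Answer: 7 9 0

Derivation:
Step 1: fill(B) -> (A=0 B=9 C=0)
Step 2: pour(B -> A) -> (A=7 B=2 C=0)
Step 3: empty(A) -> (A=0 B=2 C=0)
Step 4: pour(B -> A) -> (A=2 B=0 C=0)
Step 5: empty(A) -> (A=0 B=0 C=0)
Step 6: fill(B) -> (A=0 B=9 C=0)
Step 7: pour(B -> A) -> (A=7 B=2 C=0)
Step 8: fill(B) -> (A=7 B=9 C=0)
Step 9: empty(B) -> (A=7 B=0 C=0)
Step 10: fill(B) -> (A=7 B=9 C=0)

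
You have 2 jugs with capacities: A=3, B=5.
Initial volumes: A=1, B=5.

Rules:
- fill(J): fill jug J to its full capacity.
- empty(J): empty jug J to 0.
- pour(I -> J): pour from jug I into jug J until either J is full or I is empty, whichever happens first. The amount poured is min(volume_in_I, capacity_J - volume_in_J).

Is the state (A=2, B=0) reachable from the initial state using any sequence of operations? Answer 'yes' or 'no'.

Answer: yes

Derivation:
BFS from (A=1, B=5):
  1. empty(A) -> (A=0 B=5)
  2. pour(B -> A) -> (A=3 B=2)
  3. empty(A) -> (A=0 B=2)
  4. pour(B -> A) -> (A=2 B=0)
Target reached → yes.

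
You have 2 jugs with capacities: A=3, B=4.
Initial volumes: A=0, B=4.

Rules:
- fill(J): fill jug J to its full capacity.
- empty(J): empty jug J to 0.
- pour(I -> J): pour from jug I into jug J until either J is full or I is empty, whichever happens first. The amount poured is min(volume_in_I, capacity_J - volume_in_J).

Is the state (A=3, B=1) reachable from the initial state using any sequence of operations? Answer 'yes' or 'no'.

BFS from (A=0, B=4):
  1. pour(B -> A) -> (A=3 B=1)
Target reached → yes.

Answer: yes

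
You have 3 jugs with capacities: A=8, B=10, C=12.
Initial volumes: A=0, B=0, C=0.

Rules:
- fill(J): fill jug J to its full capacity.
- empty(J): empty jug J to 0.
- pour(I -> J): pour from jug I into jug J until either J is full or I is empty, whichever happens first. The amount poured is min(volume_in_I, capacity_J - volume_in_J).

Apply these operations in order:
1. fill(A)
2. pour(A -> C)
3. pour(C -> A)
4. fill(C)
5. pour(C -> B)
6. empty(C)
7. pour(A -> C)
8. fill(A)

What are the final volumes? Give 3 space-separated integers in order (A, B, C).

Step 1: fill(A) -> (A=8 B=0 C=0)
Step 2: pour(A -> C) -> (A=0 B=0 C=8)
Step 3: pour(C -> A) -> (A=8 B=0 C=0)
Step 4: fill(C) -> (A=8 B=0 C=12)
Step 5: pour(C -> B) -> (A=8 B=10 C=2)
Step 6: empty(C) -> (A=8 B=10 C=0)
Step 7: pour(A -> C) -> (A=0 B=10 C=8)
Step 8: fill(A) -> (A=8 B=10 C=8)

Answer: 8 10 8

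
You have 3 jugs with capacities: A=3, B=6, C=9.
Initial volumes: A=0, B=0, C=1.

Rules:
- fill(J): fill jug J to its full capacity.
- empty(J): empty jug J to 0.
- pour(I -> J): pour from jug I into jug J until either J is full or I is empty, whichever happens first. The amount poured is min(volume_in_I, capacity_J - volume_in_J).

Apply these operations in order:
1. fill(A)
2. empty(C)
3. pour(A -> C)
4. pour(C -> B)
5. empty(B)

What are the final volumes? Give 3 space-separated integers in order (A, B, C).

Answer: 0 0 0

Derivation:
Step 1: fill(A) -> (A=3 B=0 C=1)
Step 2: empty(C) -> (A=3 B=0 C=0)
Step 3: pour(A -> C) -> (A=0 B=0 C=3)
Step 4: pour(C -> B) -> (A=0 B=3 C=0)
Step 5: empty(B) -> (A=0 B=0 C=0)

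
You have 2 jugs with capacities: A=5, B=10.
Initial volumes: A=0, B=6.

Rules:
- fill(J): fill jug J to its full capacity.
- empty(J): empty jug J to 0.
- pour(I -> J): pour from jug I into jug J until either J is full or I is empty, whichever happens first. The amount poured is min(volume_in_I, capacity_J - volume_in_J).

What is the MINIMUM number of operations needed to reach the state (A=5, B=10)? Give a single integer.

BFS from (A=0, B=6). One shortest path:
  1. fill(A) -> (A=5 B=6)
  2. fill(B) -> (A=5 B=10)
Reached target in 2 moves.

Answer: 2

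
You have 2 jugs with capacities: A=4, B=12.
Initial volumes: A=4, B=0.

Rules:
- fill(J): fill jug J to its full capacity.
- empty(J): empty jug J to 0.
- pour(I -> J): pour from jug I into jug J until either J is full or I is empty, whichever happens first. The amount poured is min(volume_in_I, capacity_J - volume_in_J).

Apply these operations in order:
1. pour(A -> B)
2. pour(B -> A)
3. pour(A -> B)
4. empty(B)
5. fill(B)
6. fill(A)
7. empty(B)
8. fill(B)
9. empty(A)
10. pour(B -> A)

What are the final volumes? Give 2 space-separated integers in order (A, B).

Answer: 4 8

Derivation:
Step 1: pour(A -> B) -> (A=0 B=4)
Step 2: pour(B -> A) -> (A=4 B=0)
Step 3: pour(A -> B) -> (A=0 B=4)
Step 4: empty(B) -> (A=0 B=0)
Step 5: fill(B) -> (A=0 B=12)
Step 6: fill(A) -> (A=4 B=12)
Step 7: empty(B) -> (A=4 B=0)
Step 8: fill(B) -> (A=4 B=12)
Step 9: empty(A) -> (A=0 B=12)
Step 10: pour(B -> A) -> (A=4 B=8)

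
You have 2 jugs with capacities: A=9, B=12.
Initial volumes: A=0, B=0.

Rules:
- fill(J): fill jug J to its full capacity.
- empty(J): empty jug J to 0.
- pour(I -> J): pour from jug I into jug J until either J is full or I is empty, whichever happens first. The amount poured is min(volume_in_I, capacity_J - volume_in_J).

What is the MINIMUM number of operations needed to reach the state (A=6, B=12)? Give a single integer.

Answer: 4

Derivation:
BFS from (A=0, B=0). One shortest path:
  1. fill(A) -> (A=9 B=0)
  2. pour(A -> B) -> (A=0 B=9)
  3. fill(A) -> (A=9 B=9)
  4. pour(A -> B) -> (A=6 B=12)
Reached target in 4 moves.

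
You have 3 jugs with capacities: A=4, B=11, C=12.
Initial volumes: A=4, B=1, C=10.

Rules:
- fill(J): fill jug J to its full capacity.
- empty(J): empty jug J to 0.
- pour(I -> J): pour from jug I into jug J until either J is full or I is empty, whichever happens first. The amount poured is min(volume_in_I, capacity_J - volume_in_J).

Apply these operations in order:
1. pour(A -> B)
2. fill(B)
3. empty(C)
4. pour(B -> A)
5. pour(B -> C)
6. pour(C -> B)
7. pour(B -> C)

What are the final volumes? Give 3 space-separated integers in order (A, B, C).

Answer: 4 0 7

Derivation:
Step 1: pour(A -> B) -> (A=0 B=5 C=10)
Step 2: fill(B) -> (A=0 B=11 C=10)
Step 3: empty(C) -> (A=0 B=11 C=0)
Step 4: pour(B -> A) -> (A=4 B=7 C=0)
Step 5: pour(B -> C) -> (A=4 B=0 C=7)
Step 6: pour(C -> B) -> (A=4 B=7 C=0)
Step 7: pour(B -> C) -> (A=4 B=0 C=7)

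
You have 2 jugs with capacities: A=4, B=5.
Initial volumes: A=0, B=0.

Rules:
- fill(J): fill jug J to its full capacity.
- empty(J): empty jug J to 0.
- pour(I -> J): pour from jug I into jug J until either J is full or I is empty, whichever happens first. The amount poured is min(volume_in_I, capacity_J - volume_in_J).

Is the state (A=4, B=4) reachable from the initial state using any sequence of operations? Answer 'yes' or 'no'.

BFS from (A=0, B=0):
  1. fill(A) -> (A=4 B=0)
  2. pour(A -> B) -> (A=0 B=4)
  3. fill(A) -> (A=4 B=4)
Target reached → yes.

Answer: yes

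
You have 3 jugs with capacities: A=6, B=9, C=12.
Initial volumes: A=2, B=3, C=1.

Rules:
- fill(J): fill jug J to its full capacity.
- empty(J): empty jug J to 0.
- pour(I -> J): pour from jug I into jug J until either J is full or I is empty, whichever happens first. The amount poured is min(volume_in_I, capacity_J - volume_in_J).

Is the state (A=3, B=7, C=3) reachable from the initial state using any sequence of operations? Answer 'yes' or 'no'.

BFS explored all 367 reachable states.
Reachable set includes: (0,0,0), (0,0,1), (0,0,2), (0,0,3), (0,0,4), (0,0,5), (0,0,6), (0,0,7), (0,0,8), (0,0,9), (0,0,10), (0,0,11) ...
Target (A=3, B=7, C=3) not in reachable set → no.

Answer: no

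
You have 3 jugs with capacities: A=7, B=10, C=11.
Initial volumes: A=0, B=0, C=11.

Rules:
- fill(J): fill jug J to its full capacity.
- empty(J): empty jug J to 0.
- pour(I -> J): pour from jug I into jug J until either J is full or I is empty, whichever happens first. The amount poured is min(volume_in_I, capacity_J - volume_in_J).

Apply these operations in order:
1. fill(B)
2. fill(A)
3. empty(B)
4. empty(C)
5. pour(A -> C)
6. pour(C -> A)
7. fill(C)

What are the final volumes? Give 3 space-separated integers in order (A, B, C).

Answer: 7 0 11

Derivation:
Step 1: fill(B) -> (A=0 B=10 C=11)
Step 2: fill(A) -> (A=7 B=10 C=11)
Step 3: empty(B) -> (A=7 B=0 C=11)
Step 4: empty(C) -> (A=7 B=0 C=0)
Step 5: pour(A -> C) -> (A=0 B=0 C=7)
Step 6: pour(C -> A) -> (A=7 B=0 C=0)
Step 7: fill(C) -> (A=7 B=0 C=11)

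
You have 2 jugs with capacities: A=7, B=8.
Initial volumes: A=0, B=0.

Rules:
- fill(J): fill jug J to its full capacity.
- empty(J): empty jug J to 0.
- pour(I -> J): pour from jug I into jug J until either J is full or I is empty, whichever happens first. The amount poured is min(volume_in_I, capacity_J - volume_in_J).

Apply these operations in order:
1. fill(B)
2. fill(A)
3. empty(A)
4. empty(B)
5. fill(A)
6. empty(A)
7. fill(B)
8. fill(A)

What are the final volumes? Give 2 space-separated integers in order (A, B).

Step 1: fill(B) -> (A=0 B=8)
Step 2: fill(A) -> (A=7 B=8)
Step 3: empty(A) -> (A=0 B=8)
Step 4: empty(B) -> (A=0 B=0)
Step 5: fill(A) -> (A=7 B=0)
Step 6: empty(A) -> (A=0 B=0)
Step 7: fill(B) -> (A=0 B=8)
Step 8: fill(A) -> (A=7 B=8)

Answer: 7 8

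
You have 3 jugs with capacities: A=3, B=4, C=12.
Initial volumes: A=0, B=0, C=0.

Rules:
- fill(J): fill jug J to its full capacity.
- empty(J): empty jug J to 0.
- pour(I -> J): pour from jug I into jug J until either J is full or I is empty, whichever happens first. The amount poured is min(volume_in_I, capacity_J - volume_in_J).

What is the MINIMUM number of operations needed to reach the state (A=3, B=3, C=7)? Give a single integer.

Answer: 7

Derivation:
BFS from (A=0, B=0, C=0). One shortest path:
  1. fill(A) -> (A=3 B=0 C=0)
  2. fill(B) -> (A=3 B=4 C=0)
  3. pour(A -> C) -> (A=0 B=4 C=3)
  4. fill(A) -> (A=3 B=4 C=3)
  5. pour(B -> C) -> (A=3 B=0 C=7)
  6. pour(A -> B) -> (A=0 B=3 C=7)
  7. fill(A) -> (A=3 B=3 C=7)
Reached target in 7 moves.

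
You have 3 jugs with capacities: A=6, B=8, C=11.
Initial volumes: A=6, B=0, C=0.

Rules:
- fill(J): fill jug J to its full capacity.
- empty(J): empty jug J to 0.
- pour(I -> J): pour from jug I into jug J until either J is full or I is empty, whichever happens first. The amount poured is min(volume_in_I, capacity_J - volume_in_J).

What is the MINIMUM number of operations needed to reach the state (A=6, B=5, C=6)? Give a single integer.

BFS from (A=6, B=0, C=0). One shortest path:
  1. empty(A) -> (A=0 B=0 C=0)
  2. fill(C) -> (A=0 B=0 C=11)
  3. pour(C -> A) -> (A=6 B=0 C=5)
  4. pour(C -> B) -> (A=6 B=5 C=0)
  5. pour(A -> C) -> (A=0 B=5 C=6)
  6. fill(A) -> (A=6 B=5 C=6)
Reached target in 6 moves.

Answer: 6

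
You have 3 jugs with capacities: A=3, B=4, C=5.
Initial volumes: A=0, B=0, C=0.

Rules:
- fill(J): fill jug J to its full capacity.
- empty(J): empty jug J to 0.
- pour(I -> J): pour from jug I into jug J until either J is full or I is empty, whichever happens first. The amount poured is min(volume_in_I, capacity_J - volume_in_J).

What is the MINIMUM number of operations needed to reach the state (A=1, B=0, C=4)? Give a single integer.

Answer: 4

Derivation:
BFS from (A=0, B=0, C=0). One shortest path:
  1. fill(C) -> (A=0 B=0 C=5)
  2. pour(C -> B) -> (A=0 B=4 C=1)
  3. pour(C -> A) -> (A=1 B=4 C=0)
  4. pour(B -> C) -> (A=1 B=0 C=4)
Reached target in 4 moves.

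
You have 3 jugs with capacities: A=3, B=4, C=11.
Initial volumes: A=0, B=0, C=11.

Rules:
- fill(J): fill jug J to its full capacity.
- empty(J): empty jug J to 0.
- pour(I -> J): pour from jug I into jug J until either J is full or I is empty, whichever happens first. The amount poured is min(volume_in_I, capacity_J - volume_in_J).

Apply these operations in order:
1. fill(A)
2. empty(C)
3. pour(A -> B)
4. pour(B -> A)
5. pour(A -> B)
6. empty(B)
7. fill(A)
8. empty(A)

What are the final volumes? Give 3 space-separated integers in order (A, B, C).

Answer: 0 0 0

Derivation:
Step 1: fill(A) -> (A=3 B=0 C=11)
Step 2: empty(C) -> (A=3 B=0 C=0)
Step 3: pour(A -> B) -> (A=0 B=3 C=0)
Step 4: pour(B -> A) -> (A=3 B=0 C=0)
Step 5: pour(A -> B) -> (A=0 B=3 C=0)
Step 6: empty(B) -> (A=0 B=0 C=0)
Step 7: fill(A) -> (A=3 B=0 C=0)
Step 8: empty(A) -> (A=0 B=0 C=0)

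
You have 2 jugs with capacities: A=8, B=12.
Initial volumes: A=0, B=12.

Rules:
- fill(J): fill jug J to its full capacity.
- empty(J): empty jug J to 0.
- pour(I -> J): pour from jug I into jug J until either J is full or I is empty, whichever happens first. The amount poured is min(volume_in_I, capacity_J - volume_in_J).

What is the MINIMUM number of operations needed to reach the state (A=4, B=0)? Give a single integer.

Answer: 3

Derivation:
BFS from (A=0, B=12). One shortest path:
  1. pour(B -> A) -> (A=8 B=4)
  2. empty(A) -> (A=0 B=4)
  3. pour(B -> A) -> (A=4 B=0)
Reached target in 3 moves.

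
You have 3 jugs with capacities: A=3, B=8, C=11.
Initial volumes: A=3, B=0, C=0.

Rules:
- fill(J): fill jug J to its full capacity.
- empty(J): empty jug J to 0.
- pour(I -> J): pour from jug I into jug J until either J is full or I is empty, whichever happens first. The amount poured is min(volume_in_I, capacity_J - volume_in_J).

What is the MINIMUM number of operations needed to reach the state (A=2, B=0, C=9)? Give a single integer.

Answer: 7

Derivation:
BFS from (A=3, B=0, C=0). One shortest path:
  1. fill(B) -> (A=3 B=8 C=0)
  2. pour(A -> C) -> (A=0 B=8 C=3)
  3. pour(B -> A) -> (A=3 B=5 C=3)
  4. pour(A -> C) -> (A=0 B=5 C=6)
  5. pour(B -> A) -> (A=3 B=2 C=6)
  6. pour(A -> C) -> (A=0 B=2 C=9)
  7. pour(B -> A) -> (A=2 B=0 C=9)
Reached target in 7 moves.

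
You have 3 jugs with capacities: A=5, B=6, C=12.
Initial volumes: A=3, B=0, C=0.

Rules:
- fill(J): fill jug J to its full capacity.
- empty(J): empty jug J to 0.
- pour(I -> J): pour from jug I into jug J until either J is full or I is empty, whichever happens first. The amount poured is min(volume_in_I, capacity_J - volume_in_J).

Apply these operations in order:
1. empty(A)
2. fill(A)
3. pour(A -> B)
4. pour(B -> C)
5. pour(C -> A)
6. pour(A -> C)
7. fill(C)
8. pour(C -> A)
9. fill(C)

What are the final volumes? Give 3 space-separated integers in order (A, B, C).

Step 1: empty(A) -> (A=0 B=0 C=0)
Step 2: fill(A) -> (A=5 B=0 C=0)
Step 3: pour(A -> B) -> (A=0 B=5 C=0)
Step 4: pour(B -> C) -> (A=0 B=0 C=5)
Step 5: pour(C -> A) -> (A=5 B=0 C=0)
Step 6: pour(A -> C) -> (A=0 B=0 C=5)
Step 7: fill(C) -> (A=0 B=0 C=12)
Step 8: pour(C -> A) -> (A=5 B=0 C=7)
Step 9: fill(C) -> (A=5 B=0 C=12)

Answer: 5 0 12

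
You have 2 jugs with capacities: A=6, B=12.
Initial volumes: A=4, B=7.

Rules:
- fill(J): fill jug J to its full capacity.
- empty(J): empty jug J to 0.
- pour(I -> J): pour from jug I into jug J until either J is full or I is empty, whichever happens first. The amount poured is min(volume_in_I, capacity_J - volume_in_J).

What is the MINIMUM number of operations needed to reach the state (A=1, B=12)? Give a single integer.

BFS from (A=4, B=7). One shortest path:
  1. fill(A) -> (A=6 B=7)
  2. pour(A -> B) -> (A=1 B=12)
Reached target in 2 moves.

Answer: 2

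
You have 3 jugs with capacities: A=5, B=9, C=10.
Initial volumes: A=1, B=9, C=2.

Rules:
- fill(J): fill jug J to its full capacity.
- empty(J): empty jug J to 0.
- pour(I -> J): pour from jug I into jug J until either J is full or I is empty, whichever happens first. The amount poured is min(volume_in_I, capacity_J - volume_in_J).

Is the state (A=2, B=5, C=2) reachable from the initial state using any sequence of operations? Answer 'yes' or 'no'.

Answer: no

Derivation:
BFS explored all 372 reachable states.
Reachable set includes: (0,0,0), (0,0,1), (0,0,2), (0,0,3), (0,0,4), (0,0,5), (0,0,6), (0,0,7), (0,0,8), (0,0,9), (0,0,10), (0,1,0) ...
Target (A=2, B=5, C=2) not in reachable set → no.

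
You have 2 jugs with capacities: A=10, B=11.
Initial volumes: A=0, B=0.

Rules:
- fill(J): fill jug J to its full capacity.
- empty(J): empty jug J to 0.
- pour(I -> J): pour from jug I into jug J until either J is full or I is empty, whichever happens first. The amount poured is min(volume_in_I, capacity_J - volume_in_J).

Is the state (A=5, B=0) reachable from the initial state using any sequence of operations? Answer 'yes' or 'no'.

Answer: yes

Derivation:
BFS from (A=0, B=0):
  1. fill(B) -> (A=0 B=11)
  2. pour(B -> A) -> (A=10 B=1)
  3. empty(A) -> (A=0 B=1)
  4. pour(B -> A) -> (A=1 B=0)
  5. fill(B) -> (A=1 B=11)
  6. pour(B -> A) -> (A=10 B=2)
  7. empty(A) -> (A=0 B=2)
  8. pour(B -> A) -> (A=2 B=0)
  9. fill(B) -> (A=2 B=11)
  10. pour(B -> A) -> (A=10 B=3)
  11. empty(A) -> (A=0 B=3)
  12. pour(B -> A) -> (A=3 B=0)
  13. fill(B) -> (A=3 B=11)
  14. pour(B -> A) -> (A=10 B=4)
  15. empty(A) -> (A=0 B=4)
  16. pour(B -> A) -> (A=4 B=0)
  17. fill(B) -> (A=4 B=11)
  18. pour(B -> A) -> (A=10 B=5)
  19. empty(A) -> (A=0 B=5)
  20. pour(B -> A) -> (A=5 B=0)
Target reached → yes.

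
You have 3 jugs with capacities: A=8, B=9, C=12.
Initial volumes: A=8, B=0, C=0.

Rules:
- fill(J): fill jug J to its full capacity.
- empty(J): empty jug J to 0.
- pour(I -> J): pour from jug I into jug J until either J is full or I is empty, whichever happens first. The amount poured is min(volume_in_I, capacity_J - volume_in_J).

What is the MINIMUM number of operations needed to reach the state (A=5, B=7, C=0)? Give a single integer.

Answer: 8

Derivation:
BFS from (A=8, B=0, C=0). One shortest path:
  1. pour(A -> B) -> (A=0 B=8 C=0)
  2. fill(A) -> (A=8 B=8 C=0)
  3. pour(A -> B) -> (A=7 B=9 C=0)
  4. pour(B -> C) -> (A=7 B=0 C=9)
  5. pour(A -> B) -> (A=0 B=7 C=9)
  6. fill(A) -> (A=8 B=7 C=9)
  7. pour(A -> C) -> (A=5 B=7 C=12)
  8. empty(C) -> (A=5 B=7 C=0)
Reached target in 8 moves.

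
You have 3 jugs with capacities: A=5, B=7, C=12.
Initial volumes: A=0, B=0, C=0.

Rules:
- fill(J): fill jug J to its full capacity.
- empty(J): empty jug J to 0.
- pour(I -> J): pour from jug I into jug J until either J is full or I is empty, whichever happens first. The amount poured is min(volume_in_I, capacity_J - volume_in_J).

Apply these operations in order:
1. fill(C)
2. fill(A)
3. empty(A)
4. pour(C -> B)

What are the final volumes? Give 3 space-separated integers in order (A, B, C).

Answer: 0 7 5

Derivation:
Step 1: fill(C) -> (A=0 B=0 C=12)
Step 2: fill(A) -> (A=5 B=0 C=12)
Step 3: empty(A) -> (A=0 B=0 C=12)
Step 4: pour(C -> B) -> (A=0 B=7 C=5)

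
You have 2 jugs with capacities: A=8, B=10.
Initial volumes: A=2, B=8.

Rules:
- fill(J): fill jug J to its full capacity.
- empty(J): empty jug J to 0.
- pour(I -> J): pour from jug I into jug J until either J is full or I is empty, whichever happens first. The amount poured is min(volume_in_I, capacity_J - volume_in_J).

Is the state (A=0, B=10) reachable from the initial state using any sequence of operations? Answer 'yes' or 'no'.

Answer: yes

Derivation:
BFS from (A=2, B=8):
  1. pour(A -> B) -> (A=0 B=10)
Target reached → yes.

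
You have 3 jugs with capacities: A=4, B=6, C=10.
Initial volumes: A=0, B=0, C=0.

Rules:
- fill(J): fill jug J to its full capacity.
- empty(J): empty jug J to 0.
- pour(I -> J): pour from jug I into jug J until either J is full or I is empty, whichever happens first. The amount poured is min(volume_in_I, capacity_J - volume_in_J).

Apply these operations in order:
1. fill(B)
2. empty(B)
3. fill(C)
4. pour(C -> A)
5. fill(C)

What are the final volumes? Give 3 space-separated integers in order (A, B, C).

Step 1: fill(B) -> (A=0 B=6 C=0)
Step 2: empty(B) -> (A=0 B=0 C=0)
Step 3: fill(C) -> (A=0 B=0 C=10)
Step 4: pour(C -> A) -> (A=4 B=0 C=6)
Step 5: fill(C) -> (A=4 B=0 C=10)

Answer: 4 0 10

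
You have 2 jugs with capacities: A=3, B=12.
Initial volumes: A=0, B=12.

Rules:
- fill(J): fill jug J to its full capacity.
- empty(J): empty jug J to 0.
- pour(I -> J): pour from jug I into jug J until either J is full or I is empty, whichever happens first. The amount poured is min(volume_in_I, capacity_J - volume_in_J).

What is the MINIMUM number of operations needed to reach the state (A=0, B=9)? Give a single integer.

BFS from (A=0, B=12). One shortest path:
  1. pour(B -> A) -> (A=3 B=9)
  2. empty(A) -> (A=0 B=9)
Reached target in 2 moves.

Answer: 2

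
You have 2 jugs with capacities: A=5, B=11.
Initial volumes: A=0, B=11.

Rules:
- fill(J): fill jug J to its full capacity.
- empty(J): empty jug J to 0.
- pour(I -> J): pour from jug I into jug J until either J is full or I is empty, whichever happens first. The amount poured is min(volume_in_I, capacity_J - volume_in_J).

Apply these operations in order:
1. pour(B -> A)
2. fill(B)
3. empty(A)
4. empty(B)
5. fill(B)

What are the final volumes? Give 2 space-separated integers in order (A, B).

Answer: 0 11

Derivation:
Step 1: pour(B -> A) -> (A=5 B=6)
Step 2: fill(B) -> (A=5 B=11)
Step 3: empty(A) -> (A=0 B=11)
Step 4: empty(B) -> (A=0 B=0)
Step 5: fill(B) -> (A=0 B=11)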